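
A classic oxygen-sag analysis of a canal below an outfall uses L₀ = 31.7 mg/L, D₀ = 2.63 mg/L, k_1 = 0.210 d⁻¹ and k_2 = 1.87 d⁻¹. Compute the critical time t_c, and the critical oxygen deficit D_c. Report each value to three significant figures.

t_c = [1/(k_2−k_1)] ln[(k_2/k_1)(1 − D₀(k_2−k_1)/(k_1 L₀))]
= [1/(1.87−0.210)] ln[(1.87/0.210)(1 − 2.63×1.660/(0.210×31.7))]
= (1/1.660) ln[8.905 × 0.3442] = 0.6024 × ln(3.065) = 0.6024 × 1.120 = 0.6747 d.
L(t_c) = L₀ e^(−k_1 t_c) = 31.7 × 0.8679 = 27.51 mg/L, and at the critical point k_2 D_c = k_1 L, so D_c = (0.210/1.87) × 27.51 = 3.090 mg/L.

t_c ≈ 0.675 d; D_c ≈ 3.09 mg/L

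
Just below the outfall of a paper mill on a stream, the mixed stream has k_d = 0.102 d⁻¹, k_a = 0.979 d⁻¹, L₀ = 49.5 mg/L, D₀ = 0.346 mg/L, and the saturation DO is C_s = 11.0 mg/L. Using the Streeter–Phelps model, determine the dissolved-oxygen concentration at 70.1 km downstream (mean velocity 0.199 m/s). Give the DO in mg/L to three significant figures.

Travel time t = x/v = 70.1 km / (0.199 m/s) = 70100 m / 0.199 m/s = 352300 s = 4.077 d.
k_d L₀/(k_a−k_d) = 0.102×49.5/(0.979−0.102) = 5.049/0.8770 = 5.757 mg/L.
e^(−k_d t) = e^(−0.102×4.077) = 0.6598; e^(−k_a t) = e^(−0.979×4.077) = 0.01847.
D = 5.757 × (0.6598 − 0.01847) + 0.346 × 0.01847 = 3.692 + 0.006391 = 3.698 mg/L.
DO = C_s − D = 11.0 − 3.698 = 7.302 mg/L.

DO ≈ 7.30 mg/L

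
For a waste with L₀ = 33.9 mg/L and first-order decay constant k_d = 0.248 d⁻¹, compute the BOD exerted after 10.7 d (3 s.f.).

y ≈ 31.5 mg/L

y_t = L₀(1 − e^(−k_d t)) = 33.9 × (1 − e^(−0.248×10.7))
= 33.9 × (1 − 0.07040) = 33.9 × 0.9296 = 31.51 mg/L.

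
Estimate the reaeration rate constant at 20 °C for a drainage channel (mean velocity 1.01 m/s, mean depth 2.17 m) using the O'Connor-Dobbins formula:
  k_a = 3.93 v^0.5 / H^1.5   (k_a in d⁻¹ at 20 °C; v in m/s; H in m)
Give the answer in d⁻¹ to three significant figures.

k_a = 3.93 × 1.01^0.5 / 2.17^1.5 = 3.93 × 1.005 / 3.197 = 1.236 d⁻¹.

k_a ≈ 1.24 d⁻¹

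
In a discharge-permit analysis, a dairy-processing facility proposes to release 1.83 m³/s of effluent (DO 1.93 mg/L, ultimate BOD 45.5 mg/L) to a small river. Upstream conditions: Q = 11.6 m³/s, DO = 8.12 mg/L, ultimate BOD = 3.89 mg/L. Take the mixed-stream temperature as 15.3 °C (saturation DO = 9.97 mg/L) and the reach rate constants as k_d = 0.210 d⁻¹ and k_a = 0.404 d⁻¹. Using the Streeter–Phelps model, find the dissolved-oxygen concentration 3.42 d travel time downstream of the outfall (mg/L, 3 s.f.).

Mixed DO = (11.6×8.12 + 1.83×1.93)/(11.6+1.83) = 97.72/13.43 = 7.277 mg/L.
Mixed L₀ = (11.6×3.89 + 1.83×45.5)/(13.43) = 128.4/13.43 = 9.560 mg/L.
Initial deficit D₀ = C_s − DO₀ = 9.97 − 7.277 = 2.693 mg/L.
D(3.42) = [0.210×9.560/(0.404−0.210)](e^(−0.210×3.42) − e^(−0.404×3.42)) + 2.693 e^(−0.404×3.42)
= 10.35 × (0.4876 − 0.2512) + 2.693 × 0.2512 = 3.124 mg/L.
DO = 9.97 − 3.124 = 6.846 mg/L.

DO ≈ 6.85 mg/L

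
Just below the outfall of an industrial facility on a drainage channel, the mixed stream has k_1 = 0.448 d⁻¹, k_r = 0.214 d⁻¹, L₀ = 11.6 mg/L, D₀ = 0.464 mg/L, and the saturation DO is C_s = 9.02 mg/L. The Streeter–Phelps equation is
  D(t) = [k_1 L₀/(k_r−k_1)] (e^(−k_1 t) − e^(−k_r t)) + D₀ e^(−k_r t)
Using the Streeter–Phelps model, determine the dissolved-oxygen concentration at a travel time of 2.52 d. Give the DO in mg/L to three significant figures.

DO ≈ 2.98 mg/L

k_1 L₀/(k_r−k_1) = 0.448×11.6/(0.214−0.448) = 5.197/-0.2340 = -22.21 mg/L.
e^(−k_1 t) = e^(−0.448×2.520) = 0.3234; e^(−k_r t) = e^(−0.214×2.520) = 0.5832.
D = -22.21 × (0.3234 − 0.5832) + 0.464 × 0.5832 = 5.770 + 0.2706 = 6.040 mg/L.
DO = C_s − D = 9.02 − 6.040 = 2.980 mg/L.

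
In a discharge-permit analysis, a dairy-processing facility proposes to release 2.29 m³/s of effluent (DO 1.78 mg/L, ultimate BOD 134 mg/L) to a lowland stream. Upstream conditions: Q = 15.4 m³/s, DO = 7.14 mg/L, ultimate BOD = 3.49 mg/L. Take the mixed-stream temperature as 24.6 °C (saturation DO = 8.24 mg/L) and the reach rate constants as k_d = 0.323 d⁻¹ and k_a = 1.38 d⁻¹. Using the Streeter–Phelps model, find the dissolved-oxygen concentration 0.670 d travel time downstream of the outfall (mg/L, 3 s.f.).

DO ≈ 4.98 mg/L

Mixed DO = (15.4×7.14 + 2.29×1.78)/(15.4+2.29) = 114.0/17.69 = 6.446 mg/L.
Mixed L₀ = (15.4×3.49 + 2.29×134)/(17.69) = 360.6/17.69 = 20.38 mg/L.
Initial deficit D₀ = C_s − DO₀ = 8.24 − 6.446 = 1.794 mg/L.
D(0.670) = [0.323×20.38/(1.38−0.323)](e^(−0.323×0.670) − e^(−1.38×0.670)) + 1.794 e^(−1.38×0.670)
= 6.229 × (0.8054 − 0.3967) + 1.794 × 0.3967 = 3.258 mg/L.
DO = 8.24 − 3.258 = 4.982 mg/L.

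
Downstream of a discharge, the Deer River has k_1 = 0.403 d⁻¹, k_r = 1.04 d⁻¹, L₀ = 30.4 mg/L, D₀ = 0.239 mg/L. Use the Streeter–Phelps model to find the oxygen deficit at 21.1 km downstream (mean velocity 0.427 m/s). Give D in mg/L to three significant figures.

D ≈ 4.80 mg/L

Travel time t = x/v = 21.1 km / (0.427 m/s) = 21100 m / 0.427 m/s = 49410 s = 0.5719 d.
k_1 L₀/(k_r−k_1) = 0.403×30.4/(1.04−0.403) = 12.25/0.6370 = 19.23 mg/L.
e^(−k_1 t) = e^(−0.403×0.5719) = 0.7941; e^(−k_r t) = e^(−1.04×0.5719) = 0.5517.
D = 19.23 × (0.7941 − 0.5517) + 0.239 × 0.5517 = 4.663 + 0.1318 = 4.795 mg/L.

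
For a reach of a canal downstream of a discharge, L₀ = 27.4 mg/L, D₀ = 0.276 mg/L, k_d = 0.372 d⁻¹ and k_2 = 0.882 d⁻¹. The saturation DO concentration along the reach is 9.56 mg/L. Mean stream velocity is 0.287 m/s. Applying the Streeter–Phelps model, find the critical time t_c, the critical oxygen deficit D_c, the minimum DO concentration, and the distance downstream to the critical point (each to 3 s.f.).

With k_2/k_d = 2.371 and 1 − D₀(k_2−k_d)/(k_d L₀) = 0.9862,
t_c = ln(2.371 × 0.9862) / (0.882 − 0.372) = ln(2.338) / 0.5100 = 0.8494/0.5100 = 1.665 d.
D_c = (k_d/k_2) L₀ e^(−k_d t_c) = (0.372/0.882) × 27.4 × e^(−0.372×1.665) = 0.4218 × 27.4 × 0.5382 = 6.219 mg/L.
Minimum DO = C_s − D_c = 9.56 − 6.219 = 3.341 mg/L.
x_c = v t_c = 0.287 m/s × 1.665 d × 86400 s/d = 41300 m ≈ 41.3 km.

t_c ≈ 1.67 d; D_c ≈ 6.22 mg/L; min DO ≈ 3.34 mg/L; x_c ≈ 41.3 km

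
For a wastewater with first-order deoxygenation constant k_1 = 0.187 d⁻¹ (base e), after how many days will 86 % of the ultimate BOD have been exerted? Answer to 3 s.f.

y/L₀ = 1 − e^(−k_1 t) = 0.86 ⇒ e^(−k_1 t) = 0.140
t = −ln(0.140) / 0.187 = 1.966 / 0.187 = 10.51 d.

t ≈ 10.5 d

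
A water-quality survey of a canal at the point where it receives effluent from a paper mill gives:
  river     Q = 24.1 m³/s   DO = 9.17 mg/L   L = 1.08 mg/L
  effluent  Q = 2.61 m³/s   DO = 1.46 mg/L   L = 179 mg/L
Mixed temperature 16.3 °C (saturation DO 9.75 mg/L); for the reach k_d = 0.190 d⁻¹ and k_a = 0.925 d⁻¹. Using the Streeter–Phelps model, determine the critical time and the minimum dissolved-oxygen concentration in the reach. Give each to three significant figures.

Mixed DO = (24.1×9.17 + 2.61×1.46)/(24.1+2.61) = 224.8/26.71 = 8.417 mg/L.
Mixed L₀ = (24.1×1.08 + 2.61×179)/(26.71) = 493.2/26.71 = 18.47 mg/L.
Initial deficit D₀ = C_s − DO₀ = 9.75 − 8.417 = 1.333 mg/L.
t_c = (1/0.7350) ln[(0.925/0.190)(1 − 1.333×0.7350/(0.190×18.47))] = 1.361 × ln(3.508) = 1.708 d.
D_c = (0.190/0.925) × 18.47 × e^(−0.190×1.708) = 0.2054 × 18.47 × 0.7229 = 2.742 mg/L.
Minimum DO = 9.75 − 2.742 = 7.008 mg/L.

t_c ≈ 1.71 d; minimum DO ≈ 7.01 mg/L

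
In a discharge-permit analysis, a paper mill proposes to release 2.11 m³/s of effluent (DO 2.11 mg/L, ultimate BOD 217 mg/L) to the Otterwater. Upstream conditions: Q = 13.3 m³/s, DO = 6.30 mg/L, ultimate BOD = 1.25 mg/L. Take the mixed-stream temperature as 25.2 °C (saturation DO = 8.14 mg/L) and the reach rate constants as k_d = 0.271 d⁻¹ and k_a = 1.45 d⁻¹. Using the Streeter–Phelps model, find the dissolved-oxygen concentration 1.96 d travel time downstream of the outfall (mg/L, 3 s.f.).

DO ≈ 4.25 mg/L

Mixed DO = (13.3×6.30 + 2.11×2.11)/(13.3+2.11) = 88.24/15.41 = 5.726 mg/L.
Mixed L₀ = (13.3×1.25 + 2.11×217)/(15.41) = 474.5/15.41 = 30.79 mg/L.
Initial deficit D₀ = C_s − DO₀ = 8.14 − 5.726 = 2.414 mg/L.
D(1.96) = [0.271×30.79/(1.45−0.271)](e^(−0.271×1.96) − e^(−1.45×1.96)) + 2.414 e^(−1.45×1.96)
= 7.078 × (0.5879 − 0.05831) + 2.414 × 0.05831 = 3.889 mg/L.
DO = 8.14 − 3.889 = 4.251 mg/L.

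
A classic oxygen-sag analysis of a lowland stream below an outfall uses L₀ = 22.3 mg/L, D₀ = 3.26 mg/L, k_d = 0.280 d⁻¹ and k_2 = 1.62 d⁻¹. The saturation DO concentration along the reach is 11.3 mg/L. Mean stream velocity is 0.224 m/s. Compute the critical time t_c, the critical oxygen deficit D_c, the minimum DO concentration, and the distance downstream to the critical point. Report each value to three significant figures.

t_c ≈ 0.412 d; D_c ≈ 3.43 mg/L; min DO ≈ 7.87 mg/L; x_c ≈ 7.98 km

t_c = [1/(k_2−k_d)] ln[(k_2/k_d)(1 − D₀(k_2−k_d)/(k_d L₀))]
= [1/(1.62−0.280)] ln[(1.62/0.280)(1 − 3.26×1.340/(0.280×22.3))]
= (1/1.340) ln[5.786 × 0.3004] = 0.7463 × ln(1.738) = 0.7463 × 0.5527 = 0.4125 d.
D_c = (k_d/k_2) L₀ e^(−k_d t_c) = (0.280/1.62) × 22.3 × e^(−0.280×0.4125) = 0.1728 × 22.3 × 0.8909 = 3.434 mg/L.
Minimum DO = C_s − D_c = 11.3 − 3.434 = 7.866 mg/L.
x_c = v t_c = 0.224 m/s × 0.4125 d × 86400 s/d = 7983 m ≈ 7.98 km.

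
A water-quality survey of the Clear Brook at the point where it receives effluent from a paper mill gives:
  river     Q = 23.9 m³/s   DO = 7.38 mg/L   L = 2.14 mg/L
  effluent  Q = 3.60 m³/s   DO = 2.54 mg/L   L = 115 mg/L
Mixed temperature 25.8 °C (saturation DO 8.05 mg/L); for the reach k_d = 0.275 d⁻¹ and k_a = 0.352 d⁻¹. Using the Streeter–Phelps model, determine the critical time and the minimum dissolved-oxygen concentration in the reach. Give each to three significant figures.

t_c ≈ 2.92 d; minimum DO ≈ 2.13 mg/L

Mixed DO = (23.9×7.38 + 3.60×2.54)/(23.9+3.60) = 185.5/27.50 = 6.746 mg/L.
Mixed L₀ = (23.9×2.14 + 3.60×115)/(27.50) = 465.1/27.50 = 16.91 mg/L.
Initial deficit D₀ = C_s − DO₀ = 8.05 − 6.746 = 1.304 mg/L.
t_c = (1/0.07700) ln[(0.352/0.275)(1 − 1.304×0.07700/(0.275×16.91))] = 12.99 × ln(1.252) = 2.923 d.
D_c = (0.275/0.352) × 16.91 × e^(−0.275×2.923) = 0.7813 × 16.91 × 0.4477 = 5.916 mg/L.
Minimum DO = 8.05 − 5.916 = 2.134 mg/L.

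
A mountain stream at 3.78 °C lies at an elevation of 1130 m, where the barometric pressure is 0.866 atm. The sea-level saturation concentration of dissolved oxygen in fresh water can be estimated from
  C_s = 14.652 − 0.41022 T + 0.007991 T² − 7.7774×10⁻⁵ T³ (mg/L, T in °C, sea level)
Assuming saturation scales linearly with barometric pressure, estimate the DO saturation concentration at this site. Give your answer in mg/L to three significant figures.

At sea level: C_s = 14.652 − 0.41022×3.78 + 0.007991×3.78² − 7.7774×10⁻⁵×3.78³ = 13.21 mg/L.
Pressure correction: C_s' = 13.21 × 0.866 = 11.44 mg/L.

C_s ≈ 11.4 mg/L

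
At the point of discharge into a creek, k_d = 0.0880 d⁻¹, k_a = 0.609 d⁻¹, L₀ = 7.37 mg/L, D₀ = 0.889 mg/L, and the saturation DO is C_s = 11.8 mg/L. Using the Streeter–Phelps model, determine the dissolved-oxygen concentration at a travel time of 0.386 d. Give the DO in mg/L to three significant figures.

k_d L₀/(k_a−k_d) = 0.0880×7.37/(0.609−0.0880) = 0.6486/0.5210 = 1.245 mg/L.
e^(−k_d t) = e^(−0.0880×0.3860) = 0.9666; e^(−k_a t) = e^(−0.609×0.3860) = 0.7905.
D = 1.245 × (0.9666 − 0.7905) + 0.889 × 0.7905 = 0.2192 + 0.7028 = 0.9220 mg/L.
DO = C_s − D = 11.8 − 0.9220 = 10.88 mg/L.

DO ≈ 10.9 mg/L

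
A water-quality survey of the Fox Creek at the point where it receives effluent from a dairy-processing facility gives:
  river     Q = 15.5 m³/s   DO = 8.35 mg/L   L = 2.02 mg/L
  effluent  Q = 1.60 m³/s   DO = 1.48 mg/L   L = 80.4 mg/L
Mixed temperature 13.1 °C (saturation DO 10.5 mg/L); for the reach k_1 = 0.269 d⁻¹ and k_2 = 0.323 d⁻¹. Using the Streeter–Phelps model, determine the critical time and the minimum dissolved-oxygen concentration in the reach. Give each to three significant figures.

Mixed DO = (15.5×8.35 + 1.60×1.48)/(15.5+1.60) = 131.8/17.10 = 7.707 mg/L.
Mixed L₀ = (15.5×2.02 + 1.60×80.4)/(17.10) = 160.0/17.10 = 9.354 mg/L.
Initial deficit D₀ = C_s − DO₀ = 10.5 − 7.707 = 2.793 mg/L.
t_c = (1/0.05400) ln[(0.323/0.269)(1 − 2.793×0.05400/(0.269×9.354))] = 18.52 × ln(1.129) = 2.243 d.
D_c = (0.269/0.323) × 9.354 × e^(−0.269×2.243) = 0.8328 × 9.354 × 0.5469 = 4.261 mg/L.
Minimum DO = 10.5 − 4.261 = 6.239 mg/L.

t_c ≈ 2.24 d; minimum DO ≈ 6.24 mg/L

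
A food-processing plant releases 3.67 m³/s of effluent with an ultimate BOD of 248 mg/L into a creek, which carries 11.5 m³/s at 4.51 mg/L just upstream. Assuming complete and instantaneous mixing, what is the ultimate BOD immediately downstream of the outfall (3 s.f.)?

63.4 mg/L

Flow-weighted mixing: C = (Q_r C_r + Q_w C_w)/(Q_r + Q_w)
= (11.5×4.51 + 3.67×248)/(11.5 + 3.67) = 962.0/15.17 = 63.42 mg/L.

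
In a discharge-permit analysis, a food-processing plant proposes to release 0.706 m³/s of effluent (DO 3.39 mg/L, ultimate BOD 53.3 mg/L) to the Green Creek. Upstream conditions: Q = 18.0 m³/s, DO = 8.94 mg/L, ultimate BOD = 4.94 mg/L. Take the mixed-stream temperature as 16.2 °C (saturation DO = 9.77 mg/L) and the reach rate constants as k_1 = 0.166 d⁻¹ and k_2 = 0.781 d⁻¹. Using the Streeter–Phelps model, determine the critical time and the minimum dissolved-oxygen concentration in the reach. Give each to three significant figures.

Mixed DO = (18.0×8.94 + 0.706×3.39)/(18.0+0.706) = 163.3/18.71 = 8.731 mg/L.
Mixed L₀ = (18.0×4.94 + 0.706×53.3)/(18.71) = 126.5/18.71 = 6.765 mg/L.
Initial deficit D₀ = C_s − DO₀ = 9.77 − 8.731 = 1.039 mg/L.
t_c = (1/0.6150) ln[(0.781/0.166)(1 − 1.039×0.6150/(0.166×6.765))] = 1.626 × ln(2.027) = 1.149 d.
D_c = (0.166/0.781) × 6.765 × e^(−0.166×1.149) = 0.2125 × 6.765 × 0.8264 = 1.188 mg/L.
Minimum DO = 9.77 − 1.188 = 8.582 mg/L.

t_c ≈ 1.15 d; minimum DO ≈ 8.58 mg/L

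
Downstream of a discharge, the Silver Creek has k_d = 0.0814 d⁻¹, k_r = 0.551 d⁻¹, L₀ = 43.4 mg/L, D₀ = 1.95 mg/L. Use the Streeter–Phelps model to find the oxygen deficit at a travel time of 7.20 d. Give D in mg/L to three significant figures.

D ≈ 4.08 mg/L

k_d L₀/(k_r−k_d) = 0.0814×43.4/(0.551−0.0814) = 3.533/0.4696 = 7.523 mg/L.
e^(−k_d t) = e^(−0.0814×7.200) = 0.5565; e^(−k_r t) = e^(−0.551×7.200) = 0.01893.
D = 7.523 × (0.5565 − 0.01893) + 1.95 × 0.01893 = 4.044 + 0.03691 = 4.081 mg/L.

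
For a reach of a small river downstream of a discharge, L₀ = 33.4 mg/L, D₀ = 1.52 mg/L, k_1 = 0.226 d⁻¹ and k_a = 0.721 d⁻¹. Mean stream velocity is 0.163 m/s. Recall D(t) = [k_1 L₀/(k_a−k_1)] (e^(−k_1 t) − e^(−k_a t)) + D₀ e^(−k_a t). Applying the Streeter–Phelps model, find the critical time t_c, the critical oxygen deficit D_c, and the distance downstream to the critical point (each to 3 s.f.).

t_c ≈ 2.13 d; D_c ≈ 6.47 mg/L; x_c ≈ 30.0 km

At the critical point dD/dt = 0, so k_1 L₀ e^(−k_1 t) = k_a D. Substituting D(t) from the Streeter–Phelps equation and solving for t gives
t_c = ln[(k_a/k_1)(1 − D₀(k_a−k_1)/(k_1 L₀))] / (k_a−k_1).
Here k_a−k_1 = 0.4950 d⁻¹ and 1 − D₀(k_a−k_1)/(k_1 L₀) = 1 − 1.52×0.4950/(0.226×33.4) = 0.9003, so
t_c = ln(3.190 × 0.9003) / 0.4950 = 1.055 / 0.4950 = 2.132 d.
L(t_c) = L₀ e^(−k_1 t_c) = 33.4 × 0.6177 = 20.63 mg/L, and at the critical point k_a D_c = k_1 L, so D_c = (0.226/0.721) × 20.63 = 6.467 mg/L.
x_c = v t_c = 0.163 m/s × 2.132 d × 86400 s/d = 30020 m ≈ 30.0 km.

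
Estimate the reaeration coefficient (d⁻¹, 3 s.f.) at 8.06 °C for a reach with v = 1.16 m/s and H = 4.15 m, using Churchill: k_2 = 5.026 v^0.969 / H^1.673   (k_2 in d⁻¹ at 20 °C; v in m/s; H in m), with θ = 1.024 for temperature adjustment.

k_2(20) = 5.026 × 1.16^0.969 / 4.15^1.673 = 5.026 × 1.155 / 10.81 = 0.5366 d⁻¹.
k_2(8.06) = 0.5366 × 1.024^(8.06−20) = 0.5366 × 0.7534 = 0.4043 d⁻¹.

k_2 ≈ 0.404 d⁻¹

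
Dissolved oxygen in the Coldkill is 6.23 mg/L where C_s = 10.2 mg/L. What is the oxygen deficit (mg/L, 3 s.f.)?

D = C_s − C = 10.2 − 6.23 = 3.97 mg/L.

D ≈ 3.97 mg/L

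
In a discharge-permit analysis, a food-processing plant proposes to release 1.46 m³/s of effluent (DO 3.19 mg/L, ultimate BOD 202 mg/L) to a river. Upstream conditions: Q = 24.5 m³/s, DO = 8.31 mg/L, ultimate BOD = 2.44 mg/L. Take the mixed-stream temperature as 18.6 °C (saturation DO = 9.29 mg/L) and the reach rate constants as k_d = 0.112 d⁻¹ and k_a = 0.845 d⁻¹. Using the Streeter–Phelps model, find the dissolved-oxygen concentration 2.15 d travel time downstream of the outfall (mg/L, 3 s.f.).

Mixed DO = (24.5×8.31 + 1.46×3.19)/(24.5+1.46) = 208.3/25.96 = 8.022 mg/L.
Mixed L₀ = (24.5×2.44 + 1.46×202)/(25.96) = 354.7/25.96 = 13.66 mg/L.
Initial deficit D₀ = C_s − DO₀ = 9.29 − 8.022 = 1.268 mg/L.
D(2.15) = [0.112×13.66/(0.845−0.112)](e^(−0.112×2.15) − e^(−0.845×2.15)) + 1.268 e^(−0.845×2.15)
= 2.088 × (0.7860 − 0.1626) + 1.268 × 0.1626 = 1.508 mg/L.
DO = 9.29 − 1.508 = 7.782 mg/L.

DO ≈ 7.78 mg/L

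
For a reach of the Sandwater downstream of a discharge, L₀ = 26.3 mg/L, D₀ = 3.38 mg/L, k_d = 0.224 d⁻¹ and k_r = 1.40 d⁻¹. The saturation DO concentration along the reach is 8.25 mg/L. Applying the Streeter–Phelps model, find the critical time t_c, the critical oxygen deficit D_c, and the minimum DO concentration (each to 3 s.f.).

t_c ≈ 0.603 d; D_c ≈ 3.68 mg/L; min DO ≈ 4.57 mg/L

t_c = [1/(k_r−k_d)] ln[(k_r/k_d)(1 − D₀(k_r−k_d)/(k_d L₀))]
= [1/(1.40−0.224)] ln[(1.40/0.224)(1 − 3.38×1.176/(0.224×26.3))]
= (1/1.176) ln[6.250 × 0.3253] = 0.8503 × ln(2.033) = 0.8503 × 0.7095 = 0.6033 d.
D_c = (k_d/k_r) L₀ e^(−k_d t_c) = (0.224/1.40) × 26.3 × e^(−0.224×0.6033) = 0.1600 × 26.3 × 0.8736 = 3.676 mg/L.
Minimum DO = C_s − D_c = 8.25 − 3.676 = 4.574 mg/L.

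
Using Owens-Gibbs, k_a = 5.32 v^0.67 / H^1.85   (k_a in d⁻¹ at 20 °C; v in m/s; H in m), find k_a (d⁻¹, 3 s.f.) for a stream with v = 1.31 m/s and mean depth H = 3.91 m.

k_a = 5.32 × 1.31^0.67 / 3.91^1.85 = 5.32 × 1.198 / 12.46 = 0.5116 d⁻¹.

k_a ≈ 0.512 d⁻¹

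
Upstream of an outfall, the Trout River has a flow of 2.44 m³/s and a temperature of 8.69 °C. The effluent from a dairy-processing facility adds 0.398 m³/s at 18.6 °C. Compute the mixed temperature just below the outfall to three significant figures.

Flow-weighted mixing: C = (Q_r C_r + Q_w C_w)/(Q_r + Q_w)
= (2.44×8.69 + 0.398×18.6)/(2.44 + 0.398) = 28.61/2.838 = 10.08 °C.

10.1 °C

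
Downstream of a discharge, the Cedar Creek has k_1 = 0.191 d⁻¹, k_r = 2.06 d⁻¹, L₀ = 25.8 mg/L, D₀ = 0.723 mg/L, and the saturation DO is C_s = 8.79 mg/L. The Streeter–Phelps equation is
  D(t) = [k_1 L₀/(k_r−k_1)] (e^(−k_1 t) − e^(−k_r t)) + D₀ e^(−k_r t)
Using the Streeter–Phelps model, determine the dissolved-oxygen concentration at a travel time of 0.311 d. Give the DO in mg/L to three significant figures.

k_1 L₀/(k_r−k_1) = 0.191×25.8/(2.06−0.191) = 4.928/1.869 = 2.637 mg/L.
e^(−k_1 t) = e^(−0.191×0.3110) = 0.9423; e^(−k_r t) = e^(−2.06×0.3110) = 0.5269.
D = 2.637 × (0.9423 − 0.5269) + 0.723 × 0.5269 = 1.095 + 0.3810 = 1.476 mg/L.
DO = C_s − D = 8.79 − 1.476 = 7.314 mg/L.

DO ≈ 7.31 mg/L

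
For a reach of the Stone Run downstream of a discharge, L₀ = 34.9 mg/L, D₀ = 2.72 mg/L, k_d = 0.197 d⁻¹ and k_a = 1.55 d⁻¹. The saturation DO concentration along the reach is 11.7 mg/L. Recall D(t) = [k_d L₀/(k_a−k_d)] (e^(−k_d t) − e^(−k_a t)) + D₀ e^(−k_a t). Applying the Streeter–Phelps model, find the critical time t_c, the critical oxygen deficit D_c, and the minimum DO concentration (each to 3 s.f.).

t_c = [1/(k_a−k_d)] ln[(k_a/k_d)(1 − D₀(k_a−k_d)/(k_d L₀))]
= [1/(1.55−0.197)] ln[(1.55/0.197)(1 − 2.72×1.353/(0.197×34.9))]
= (1/1.353) ln[7.868 × 0.4647] = 0.7391 × ln(3.656) = 0.7391 × 1.297 = 0.9582 d.
L(t_c) = L₀ e^(−k_d t_c) = 34.9 × 0.8280 = 28.90 mg/L, and at the critical point k_a D_c = k_d L, so D_c = (0.197/1.55) × 28.90 = 3.673 mg/L.
Minimum DO = C_s − D_c = 11.7 − 3.673 = 8.027 mg/L.

t_c ≈ 0.958 d; D_c ≈ 3.67 mg/L; min DO ≈ 8.03 mg/L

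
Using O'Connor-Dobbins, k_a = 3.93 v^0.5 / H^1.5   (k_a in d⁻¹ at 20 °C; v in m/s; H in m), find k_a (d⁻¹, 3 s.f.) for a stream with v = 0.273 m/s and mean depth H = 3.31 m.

k_a = 3.93 × 0.273^0.5 / 3.31^1.5 = 3.93 × 0.5225 / 6.022 = 0.3410 d⁻¹.

k_a ≈ 0.341 d⁻¹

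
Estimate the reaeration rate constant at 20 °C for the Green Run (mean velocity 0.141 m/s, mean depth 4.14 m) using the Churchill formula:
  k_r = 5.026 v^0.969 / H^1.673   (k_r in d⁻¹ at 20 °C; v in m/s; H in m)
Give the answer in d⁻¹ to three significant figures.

k_r ≈ 0.0699 d⁻¹

k_r = 5.026 × 0.141^0.969 / 4.14^1.673 = 5.026 × 0.1498 / 10.77 = 0.06992 d⁻¹.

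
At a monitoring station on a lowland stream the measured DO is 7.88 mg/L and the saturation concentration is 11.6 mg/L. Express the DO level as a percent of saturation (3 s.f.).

67.9 % saturation

% saturation = C/C_s × 100 = 7.88/11.6 × 100 = 67.9 %.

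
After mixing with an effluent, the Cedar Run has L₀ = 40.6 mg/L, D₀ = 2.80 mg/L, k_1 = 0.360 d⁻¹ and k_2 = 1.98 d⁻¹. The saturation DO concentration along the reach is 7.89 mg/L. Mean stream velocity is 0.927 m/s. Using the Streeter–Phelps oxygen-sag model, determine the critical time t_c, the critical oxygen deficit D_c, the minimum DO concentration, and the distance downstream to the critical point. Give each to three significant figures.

t_c ≈ 0.823 d; D_c ≈ 5.49 mg/L; min DO ≈ 2.40 mg/L; x_c ≈ 65.9 km

With k_2/k_1 = 5.500 and 1 − D₀(k_2−k_1)/(k_1 L₀) = 0.6897,
t_c = ln(5.500 × 0.6897) / (1.98 − 0.360) = ln(3.793) / 1.620 = 1.333/1.620 = 0.8230 d.
D_c = (k_1/k_2) L₀ e^(−k_1 t_c) = (0.360/1.98) × 40.6 × e^(−0.360×0.8230) = 0.1818 × 40.6 × 0.7436 = 5.489 mg/L.
Minimum DO = C_s − D_c = 7.89 − 5.489 = 2.401 mg/L.
x_c = v t_c = 0.927 m/s × 0.8230 d × 86400 s/d = 65910 m ≈ 65.9 km.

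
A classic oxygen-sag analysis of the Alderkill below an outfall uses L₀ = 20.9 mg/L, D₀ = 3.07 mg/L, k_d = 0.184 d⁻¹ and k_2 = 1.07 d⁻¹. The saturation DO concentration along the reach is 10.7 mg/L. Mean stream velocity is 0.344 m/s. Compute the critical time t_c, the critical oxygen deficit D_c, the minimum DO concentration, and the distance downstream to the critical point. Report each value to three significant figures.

With k_2/k_d = 5.815 and 1 − D₀(k_2−k_d)/(k_d L₀) = 0.2927,
t_c = ln(5.815 × 0.2927) / (1.07 − 0.184) = ln(1.702) / 0.8860 = 0.5318/0.8860 = 0.6003 d.
D_c = (k_d/k_2) L₀ e^(−k_d t_c) = (0.184/1.07) × 20.9 × e^(−0.184×0.6003) = 0.1720 × 20.9 × 0.8954 = 3.218 mg/L.
Minimum DO = C_s − D_c = 10.7 − 3.218 = 7.482 mg/L.
x_c = v t_c = 0.344 m/s × 0.6003 d × 86400 s/d = 17840 m ≈ 17.8 km.

t_c ≈ 0.600 d; D_c ≈ 3.22 mg/L; min DO ≈ 7.48 mg/L; x_c ≈ 17.8 km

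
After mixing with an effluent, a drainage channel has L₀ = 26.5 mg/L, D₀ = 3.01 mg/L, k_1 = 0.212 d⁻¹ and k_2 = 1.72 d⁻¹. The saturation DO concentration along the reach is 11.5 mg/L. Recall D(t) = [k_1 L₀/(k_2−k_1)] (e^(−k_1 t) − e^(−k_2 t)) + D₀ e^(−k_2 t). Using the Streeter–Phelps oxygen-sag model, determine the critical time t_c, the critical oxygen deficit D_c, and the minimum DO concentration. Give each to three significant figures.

At the critical point dD/dt = 0, so k_1 L₀ e^(−k_1 t) = k_2 D. Substituting D(t) from the Streeter–Phelps equation and solving for t gives
t_c = ln[(k_2/k_1)(1 − D₀(k_2−k_1)/(k_1 L₀))] / (k_2−k_1).
Here k_2−k_1 = 1.508 d⁻¹ and 1 − D₀(k_2−k_1)/(k_1 L₀) = 1 − 3.01×1.508/(0.212×26.5) = 0.1920, so
t_c = ln(8.113 × 0.1920) / 1.508 = 0.4435 / 1.508 = 0.2941 d.
D_c = (k_1/k_2) L₀ e^(−k_1 t_c) = (0.212/1.72) × 26.5 × e^(−0.212×0.2941) = 0.1233 × 26.5 × 0.9396 = 3.069 mg/L.
Minimum DO = C_s − D_c = 11.5 − 3.069 = 8.431 mg/L.

t_c ≈ 0.294 d; D_c ≈ 3.07 mg/L; min DO ≈ 8.43 mg/L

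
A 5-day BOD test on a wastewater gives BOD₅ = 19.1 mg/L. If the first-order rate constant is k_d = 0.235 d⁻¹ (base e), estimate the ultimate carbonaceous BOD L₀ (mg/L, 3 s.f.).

L₀ ≈ 27.6 mg/L

BOD₅ = L₀(1 − e^(−5k_d)) ⇒ L₀ = BOD₅ / (1 − e^(−5×0.235))
= 19.1 / (1 − 0.3088) = 19.1 / 0.6912 = 27.63 mg/L.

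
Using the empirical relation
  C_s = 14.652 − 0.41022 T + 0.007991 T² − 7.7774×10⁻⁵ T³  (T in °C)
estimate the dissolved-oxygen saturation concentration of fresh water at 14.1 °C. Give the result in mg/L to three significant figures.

C_s = 14.652 − 0.41022×14.1 + 0.007991×14.1² − 7.7774×10⁻⁵×14.1³ = 10.24 mg/L.

C_s ≈ 10.2 mg/L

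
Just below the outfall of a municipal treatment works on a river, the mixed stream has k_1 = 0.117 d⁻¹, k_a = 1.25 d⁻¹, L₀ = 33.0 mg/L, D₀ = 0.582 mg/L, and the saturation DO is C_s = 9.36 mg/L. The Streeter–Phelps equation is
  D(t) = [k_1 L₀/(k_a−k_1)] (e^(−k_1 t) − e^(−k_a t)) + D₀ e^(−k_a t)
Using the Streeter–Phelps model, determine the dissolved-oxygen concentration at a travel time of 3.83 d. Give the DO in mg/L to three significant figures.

DO ≈ 7.21 mg/L

k_1 L₀/(k_a−k_1) = 0.117×33.0/(1.25−0.117) = 3.861/1.133 = 3.408 mg/L.
e^(−k_1 t) = e^(−0.117×3.830) = 0.6388; e^(−k_a t) = e^(−1.25×3.830) = 0.008333.
D = 3.408 × (0.6388 − 0.008333) + 0.582 × 0.008333 = 2.149 + 0.004850 = 2.153 mg/L.
DO = C_s − D = 9.36 − 2.153 = 7.207 mg/L.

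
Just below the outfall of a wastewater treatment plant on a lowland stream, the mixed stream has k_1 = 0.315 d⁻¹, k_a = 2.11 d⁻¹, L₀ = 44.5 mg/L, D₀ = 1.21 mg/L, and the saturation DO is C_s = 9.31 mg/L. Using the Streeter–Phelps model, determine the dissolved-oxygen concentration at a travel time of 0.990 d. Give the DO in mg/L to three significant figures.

k_1 L₀/(k_a−k_1) = 0.315×44.5/(2.11−0.315) = 14.02/1.795 = 7.809 mg/L.
e^(−k_1 t) = e^(−0.315×0.9900) = 0.7321; e^(−k_a t) = e^(−2.11×0.9900) = 0.1238.
D = 7.809 × (0.7321 − 0.1238) + 1.21 × 0.1238 = 4.750 + 0.1498 = 4.900 mg/L.
DO = C_s − D = 9.31 − 4.900 = 4.410 mg/L.

DO ≈ 4.41 mg/L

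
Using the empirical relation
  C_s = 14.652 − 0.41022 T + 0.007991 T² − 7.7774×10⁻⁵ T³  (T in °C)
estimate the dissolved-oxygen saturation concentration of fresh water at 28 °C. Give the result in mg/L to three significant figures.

C_s = 14.652 − 0.41022×28 + 0.007991×28² − 7.7774×10⁻⁵×28³ = 7.723 mg/L.

C_s ≈ 7.72 mg/L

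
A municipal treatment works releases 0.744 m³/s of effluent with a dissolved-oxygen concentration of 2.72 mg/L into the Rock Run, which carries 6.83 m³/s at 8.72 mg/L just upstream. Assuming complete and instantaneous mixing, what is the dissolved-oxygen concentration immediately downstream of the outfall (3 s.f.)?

Flow-weighted mixing: C = (Q_r C_r + Q_w C_w)/(Q_r + Q_w)
= (6.83×8.72 + 0.744×2.72)/(6.83 + 0.744) = 61.58/7.574 = 8.131 mg/L.

8.13 mg/L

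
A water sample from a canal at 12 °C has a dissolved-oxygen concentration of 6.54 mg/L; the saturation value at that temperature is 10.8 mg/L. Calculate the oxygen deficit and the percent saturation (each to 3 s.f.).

D ≈ 4.26 mg/L; 60.6 % saturation

D = C_s − C = 10.8 − 6.54 = 4.26 mg/L.
% saturation = 6.54/10.8 × 100 = 60.6 %.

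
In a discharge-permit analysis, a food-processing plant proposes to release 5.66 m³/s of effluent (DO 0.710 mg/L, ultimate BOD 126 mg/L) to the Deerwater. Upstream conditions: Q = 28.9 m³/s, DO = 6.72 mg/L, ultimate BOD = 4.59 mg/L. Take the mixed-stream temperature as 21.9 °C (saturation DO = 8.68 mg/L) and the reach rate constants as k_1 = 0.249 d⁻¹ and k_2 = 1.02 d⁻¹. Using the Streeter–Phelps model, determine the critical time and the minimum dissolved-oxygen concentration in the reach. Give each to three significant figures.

t_c ≈ 1.22 d; minimum DO ≈ 4.28 mg/L

Mixed DO = (28.9×6.72 + 5.66×0.710)/(28.9+5.66) = 198.2/34.56 = 5.736 mg/L.
Mixed L₀ = (28.9×4.59 + 5.66×126)/(34.56) = 845.8/34.56 = 24.47 mg/L.
Initial deficit D₀ = C_s − DO₀ = 8.68 − 5.736 = 2.944 mg/L.
t_c = (1/0.7710) ln[(1.02/0.249)(1 − 2.944×0.7710/(0.249×24.47))] = 1.297 × ln(2.570) = 1.224 d.
D_c = (0.249/1.02) × 24.47 × e^(−0.249×1.224) = 0.2441 × 24.47 × 0.7372 = 4.404 mg/L.
Minimum DO = 8.68 − 4.404 = 4.276 mg/L.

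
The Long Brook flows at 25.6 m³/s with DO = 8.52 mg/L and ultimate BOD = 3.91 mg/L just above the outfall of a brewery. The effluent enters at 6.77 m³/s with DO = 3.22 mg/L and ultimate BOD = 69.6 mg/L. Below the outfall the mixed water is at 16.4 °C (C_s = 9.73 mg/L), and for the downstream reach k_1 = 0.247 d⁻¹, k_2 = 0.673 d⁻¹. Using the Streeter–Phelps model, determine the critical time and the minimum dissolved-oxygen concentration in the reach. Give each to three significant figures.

Mixed DO = (25.6×8.52 + 6.77×3.22)/(25.6+6.77) = 239.9/32.37 = 7.412 mg/L.
Mixed L₀ = (25.6×3.91 + 6.77×69.6)/(32.37) = 571.3/32.37 = 17.65 mg/L.
Initial deficit D₀ = C_s − DO₀ = 9.73 − 7.412 = 2.318 mg/L.
t_c = (1/0.4260) ln[(0.673/0.247)(1 − 2.318×0.4260/(0.247×17.65))] = 2.347 × ln(2.107) = 1.750 d.
D_c = (0.247/0.673) × 17.65 × e^(−0.247×1.750) = 0.3670 × 17.65 × 0.6491 = 4.204 mg/L.
Minimum DO = 9.73 − 4.204 = 5.526 mg/L.

t_c ≈ 1.75 d; minimum DO ≈ 5.53 mg/L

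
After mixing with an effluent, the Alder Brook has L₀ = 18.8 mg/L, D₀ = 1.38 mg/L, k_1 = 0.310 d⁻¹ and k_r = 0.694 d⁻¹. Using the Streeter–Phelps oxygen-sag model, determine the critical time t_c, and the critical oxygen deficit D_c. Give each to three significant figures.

t_c ≈ 1.85 d; D_c ≈ 4.73 mg/L

With k_r/k_1 = 2.239 and 1 − D₀(k_r−k_1)/(k_1 L₀) = 0.9091,
t_c = ln(2.239 × 0.9091) / (0.694 − 0.310) = ln(2.035) / 0.3840 = 0.7106/0.3840 = 1.850 d.
D_c = (k_1/k_r) L₀ e^(−k_1 t_c) = (0.310/0.694) × 18.8 × e^(−0.310×1.850) = 0.4467 × 18.8 × 0.5635 = 4.732 mg/L.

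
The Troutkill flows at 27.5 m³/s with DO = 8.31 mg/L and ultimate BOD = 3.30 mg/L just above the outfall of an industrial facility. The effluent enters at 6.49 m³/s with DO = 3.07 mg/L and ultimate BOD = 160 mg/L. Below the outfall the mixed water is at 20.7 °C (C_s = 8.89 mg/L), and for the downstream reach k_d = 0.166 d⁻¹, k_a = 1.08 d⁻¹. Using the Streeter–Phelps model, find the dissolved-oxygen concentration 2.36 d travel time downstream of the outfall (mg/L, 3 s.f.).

DO ≈ 5.16 mg/L

Mixed DO = (27.5×8.31 + 6.49×3.07)/(27.5+6.49) = 248.4/33.99 = 7.309 mg/L.
Mixed L₀ = (27.5×3.30 + 6.49×160)/(33.99) = 1129/33.99 = 33.22 mg/L.
Initial deficit D₀ = C_s − DO₀ = 8.89 − 7.309 = 1.581 mg/L.
D(2.36) = [0.166×33.22/(1.08−0.166)](e^(−0.166×2.36) − e^(−1.08×2.36)) + 1.581 e^(−1.08×2.36)
= 6.033 × (0.6759 − 0.07818) + 1.581 × 0.07818 = 3.730 mg/L.
DO = 8.89 − 3.730 = 5.160 mg/L.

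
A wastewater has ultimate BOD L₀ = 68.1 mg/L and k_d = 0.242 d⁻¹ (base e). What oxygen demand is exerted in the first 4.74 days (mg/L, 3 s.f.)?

y_t = L₀(1 − e^(−k_d t)) = 68.1 × (1 − e^(−0.242×4.74))
= 68.1 × (1 − 0.3176) = 68.1 × 0.6824 = 46.47 mg/L.

y ≈ 46.5 mg/L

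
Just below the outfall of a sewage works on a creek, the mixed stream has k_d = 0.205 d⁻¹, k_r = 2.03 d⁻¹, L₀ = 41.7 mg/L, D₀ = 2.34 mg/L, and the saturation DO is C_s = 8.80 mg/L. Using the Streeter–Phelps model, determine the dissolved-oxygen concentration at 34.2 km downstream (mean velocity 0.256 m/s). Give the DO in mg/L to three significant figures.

DO ≈ 5.49 mg/L

Travel time t = x/v = 34.2 km / (0.256 m/s) = 34200 m / 0.256 m/s = 133600 s = 1.546 d.
k_d L₀/(k_r−k_d) = 0.205×41.7/(2.03−0.205) = 8.549/1.825 = 4.684 mg/L.
e^(−k_d t) = e^(−0.205×1.546) = 0.7283; e^(−k_r t) = e^(−2.03×1.546) = 0.04333.
D = 4.684 × (0.7283 − 0.04333) + 2.34 × 0.04333 = 3.209 + 0.1014 = 3.310 mg/L.
DO = C_s − D = 8.80 − 3.310 = 5.490 mg/L.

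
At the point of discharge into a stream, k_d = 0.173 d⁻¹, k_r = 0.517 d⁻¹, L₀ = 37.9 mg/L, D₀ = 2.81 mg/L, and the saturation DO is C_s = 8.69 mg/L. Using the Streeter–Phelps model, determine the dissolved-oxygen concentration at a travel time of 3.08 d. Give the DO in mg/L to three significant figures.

k_d L₀/(k_r−k_d) = 0.173×37.9/(0.517−0.173) = 6.557/0.3440 = 19.06 mg/L.
e^(−k_d t) = e^(−0.173×3.080) = 0.5869; e^(−k_r t) = e^(−0.517×3.080) = 0.2034.
D = 19.06 × (0.5869 − 0.2034) + 2.81 × 0.2034 = 7.309 + 0.5717 = 7.881 mg/L.
DO = C_s − D = 8.69 − 7.881 = 0.8089 mg/L.

DO ≈ 0.809 mg/L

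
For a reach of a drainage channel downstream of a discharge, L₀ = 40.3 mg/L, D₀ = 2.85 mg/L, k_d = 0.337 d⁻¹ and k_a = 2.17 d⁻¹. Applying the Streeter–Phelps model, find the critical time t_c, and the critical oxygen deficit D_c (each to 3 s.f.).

t_c ≈ 0.751 d; D_c ≈ 4.86 mg/L

At the critical point dD/dt = 0, so k_d L₀ e^(−k_d t) = k_a D. Substituting D(t) from the Streeter–Phelps equation and solving for t gives
t_c = ln[(k_a/k_d)(1 − D₀(k_a−k_d)/(k_d L₀))] / (k_a−k_d).
Here k_a−k_d = 1.833 d⁻¹ and 1 − D₀(k_a−k_d)/(k_d L₀) = 1 − 2.85×1.833/(0.337×40.3) = 0.6153, so
t_c = ln(6.439 × 0.6153) / 1.833 = 1.377 / 1.833 = 0.7511 d.
L(t_c) = L₀ e^(−k_d t_c) = 40.3 × 0.7764 = 31.29 mg/L, and at the critical point k_a D_c = k_d L, so D_c = (0.337/2.17) × 31.29 = 4.859 mg/L.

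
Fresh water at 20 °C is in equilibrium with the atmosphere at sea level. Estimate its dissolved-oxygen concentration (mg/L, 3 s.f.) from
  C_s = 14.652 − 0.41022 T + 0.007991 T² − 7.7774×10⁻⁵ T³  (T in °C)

C_s ≈ 9.02 mg/L

C_s = 14.652 − 0.41022×20 + 0.007991×20² − 7.7774×10⁻⁵×20³ = 9.022 mg/L.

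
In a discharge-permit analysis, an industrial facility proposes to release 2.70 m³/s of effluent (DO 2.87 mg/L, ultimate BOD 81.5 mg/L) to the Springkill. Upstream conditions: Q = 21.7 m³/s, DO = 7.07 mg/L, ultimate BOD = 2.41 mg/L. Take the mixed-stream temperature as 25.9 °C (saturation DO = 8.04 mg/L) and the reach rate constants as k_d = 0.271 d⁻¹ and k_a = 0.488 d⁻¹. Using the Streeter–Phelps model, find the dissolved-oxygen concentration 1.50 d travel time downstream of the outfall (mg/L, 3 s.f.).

DO ≈ 4.77 mg/L

Mixed DO = (21.7×7.07 + 2.70×2.87)/(21.7+2.70) = 161.2/24.40 = 6.605 mg/L.
Mixed L₀ = (21.7×2.41 + 2.70×81.5)/(24.40) = 272.3/24.40 = 11.16 mg/L.
Initial deficit D₀ = C_s − DO₀ = 8.04 − 6.605 = 1.435 mg/L.
D(1.50) = [0.271×11.16/(0.488−0.271)](e^(−0.271×1.50) − e^(−0.488×1.50)) + 1.435 e^(−0.488×1.50)
= 13.94 × (0.6660 − 0.4809) + 1.435 × 0.4809 = 3.269 mg/L.
DO = 8.04 − 3.269 = 4.771 mg/L.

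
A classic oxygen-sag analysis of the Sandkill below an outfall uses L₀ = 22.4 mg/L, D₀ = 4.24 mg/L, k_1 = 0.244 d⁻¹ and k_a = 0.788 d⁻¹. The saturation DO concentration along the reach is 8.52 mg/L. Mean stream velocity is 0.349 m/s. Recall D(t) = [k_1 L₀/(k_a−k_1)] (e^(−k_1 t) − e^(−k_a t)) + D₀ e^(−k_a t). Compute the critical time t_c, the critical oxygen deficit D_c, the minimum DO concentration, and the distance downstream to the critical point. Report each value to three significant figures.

With k_a/k_1 = 3.230 and 1 − D₀(k_a−k_1)/(k_1 L₀) = 0.5780,
t_c = ln(3.230 × 0.5780) / (0.788 − 0.244) = ln(1.867) / 0.5440 = 0.6241/0.5440 = 1.147 d.
D_c = (k_1/k_a) L₀ e^(−k_1 t_c) = (0.244/0.788) × 22.4 × e^(−0.244×1.147) = 0.3096 × 22.4 × 0.7558 = 5.242 mg/L.
Minimum DO = C_s − D_c = 8.52 − 5.242 = 3.278 mg/L.
x_c = v t_c = 0.349 m/s × 1.147 d × 86400 s/d = 34590 m ≈ 34.6 km.

t_c ≈ 1.15 d; D_c ≈ 5.24 mg/L; min DO ≈ 3.28 mg/L; x_c ≈ 34.6 km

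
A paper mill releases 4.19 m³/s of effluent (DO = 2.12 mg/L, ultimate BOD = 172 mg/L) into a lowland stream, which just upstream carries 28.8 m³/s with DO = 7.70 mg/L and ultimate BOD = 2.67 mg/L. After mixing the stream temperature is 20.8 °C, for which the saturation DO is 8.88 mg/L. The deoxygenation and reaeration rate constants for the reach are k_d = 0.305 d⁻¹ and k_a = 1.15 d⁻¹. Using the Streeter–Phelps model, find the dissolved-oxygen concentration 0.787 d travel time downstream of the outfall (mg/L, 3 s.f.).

Mixed DO = (28.8×7.70 + 4.19×2.12)/(28.8+4.19) = 230.6/32.99 = 6.991 mg/L.
Mixed L₀ = (28.8×2.67 + 4.19×172)/(32.99) = 797.6/32.99 = 24.18 mg/L.
Initial deficit D₀ = C_s − DO₀ = 8.88 − 6.991 = 1.889 mg/L.
D(0.787) = [0.305×24.18/(1.15−0.305)](e^(−0.305×0.787) − e^(−1.15×0.787)) + 1.889 e^(−1.15×0.787)
= 8.726 × (0.7866 − 0.4045) + 1.889 × 0.4045 = 4.098 mg/L.
DO = 8.88 − 4.098 = 4.782 mg/L.

DO ≈ 4.78 mg/L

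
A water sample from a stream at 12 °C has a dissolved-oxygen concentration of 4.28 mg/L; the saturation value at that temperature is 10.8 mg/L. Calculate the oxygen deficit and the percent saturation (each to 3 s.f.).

D = C_s − C = 10.8 − 4.28 = 6.52 mg/L.
% saturation = 4.28/10.8 × 100 = 39.6 %.

D ≈ 6.52 mg/L; 39.6 % saturation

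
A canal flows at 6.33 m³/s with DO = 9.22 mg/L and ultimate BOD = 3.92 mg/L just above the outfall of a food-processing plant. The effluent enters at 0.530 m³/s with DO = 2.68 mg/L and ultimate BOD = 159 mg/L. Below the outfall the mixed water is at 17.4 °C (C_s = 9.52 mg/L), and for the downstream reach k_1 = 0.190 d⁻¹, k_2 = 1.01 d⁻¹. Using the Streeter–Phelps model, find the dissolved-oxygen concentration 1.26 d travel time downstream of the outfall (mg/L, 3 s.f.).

DO ≈ 7.43 mg/L

Mixed DO = (6.33×9.22 + 0.530×2.68)/(6.33+0.530) = 59.78/6.860 = 8.715 mg/L.
Mixed L₀ = (6.33×3.92 + 0.530×159)/(6.860) = 109.1/6.860 = 15.90 mg/L.
Initial deficit D₀ = C_s − DO₀ = 9.52 − 8.715 = 0.8053 mg/L.
D(1.26) = [0.190×15.90/(1.01−0.190)](e^(−0.190×1.26) − e^(−1.01×1.26)) + 0.8053 e^(−1.01×1.26)
= 3.684 × (0.7871 − 0.2801) + 0.8053 × 0.2801 = 2.094 mg/L.
DO = 9.52 − 2.094 = 7.426 mg/L.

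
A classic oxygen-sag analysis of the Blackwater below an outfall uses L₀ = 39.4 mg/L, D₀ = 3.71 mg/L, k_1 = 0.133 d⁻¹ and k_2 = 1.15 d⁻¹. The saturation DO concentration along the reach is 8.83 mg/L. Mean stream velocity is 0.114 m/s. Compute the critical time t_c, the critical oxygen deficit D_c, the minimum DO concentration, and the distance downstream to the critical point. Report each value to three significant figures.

t_c ≈ 0.869 d; D_c ≈ 4.06 mg/L; min DO ≈ 4.77 mg/L; x_c ≈ 8.56 km

t_c = [1/(k_2−k_1)] ln[(k_2/k_1)(1 − D₀(k_2−k_1)/(k_1 L₀))]
= [1/(1.15−0.133)] ln[(1.15/0.133)(1 − 3.71×1.017/(0.133×39.4))]
= (1/1.017) ln[8.647 × 0.2800] = 0.9833 × ln(2.421) = 0.9833 × 0.8841 = 0.8693 d.
D_c = (k_1/k_2) L₀ e^(−k_1 t_c) = (0.133/1.15) × 39.4 × e^(−0.133×0.8693) = 0.1157 × 39.4 × 0.8908 = 4.059 mg/L.
Minimum DO = C_s − D_c = 8.83 − 4.059 = 4.771 mg/L.
x_c = v t_c = 0.114 m/s × 0.8693 d × 86400 s/d = 8563 m ≈ 8.56 km.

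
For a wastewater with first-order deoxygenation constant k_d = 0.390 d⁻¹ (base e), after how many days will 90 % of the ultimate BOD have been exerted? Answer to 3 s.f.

y/L₀ = 1 − e^(−k_d t) = 0.90 ⇒ e^(−k_d t) = 0.100
t = −ln(0.100) / 0.390 = 2.303 / 0.390 = 5.904 d.

t ≈ 5.90 d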